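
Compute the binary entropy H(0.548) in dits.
0.2990 dits

The binary entropy function is:
H(p) = -p log(p) - (1-p) log(1-p)

H(0.548) = -0.548 × log_10(0.548) - 0.452 × log_10(0.452)
H(0.548) = 0.2990 dits

Note: Binary entropy is maximized at p=0.5 (H=1 bit) and minimized at p=0 or p=1 (H=0).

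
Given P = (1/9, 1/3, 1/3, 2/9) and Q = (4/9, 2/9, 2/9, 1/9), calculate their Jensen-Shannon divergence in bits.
0.1070 bits

Jensen-Shannon divergence is:
JSD(P||Q) = 0.5 × D_KL(P||M) + 0.5 × D_KL(Q||M)
where M = 0.5 × (P + Q) is the mixture distribution.

M = 0.5 × (1/9, 1/3, 1/3, 2/9) + 0.5 × (4/9, 2/9, 2/9, 1/9) = (5/18, 5/18, 5/18, 1/6)

D_KL(P||M) = 0.1207 bits
D_KL(Q||M) = 0.0933 bits

JSD(P||Q) = 0.5 × 0.1207 + 0.5 × 0.0933 = 0.1070 bits

Unlike KL divergence, JSD is symmetric and bounded: 0 ≤ JSD ≤ log(2).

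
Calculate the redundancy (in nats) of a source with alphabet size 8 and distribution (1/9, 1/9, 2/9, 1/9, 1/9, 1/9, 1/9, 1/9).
0.0362 nats

Redundancy measures how far a source is from maximum entropy:
R = H_max - H(X)

Maximum entropy for 8 symbols: H_max = log_e(8) = 2.0794 nats
Actual entropy: H(X) = 2.0432 nats
Redundancy: R = 2.0794 - 2.0432 = 0.0362 nats

This redundancy represents potential for compression: the source could be compressed by 0.0362 nats per symbol.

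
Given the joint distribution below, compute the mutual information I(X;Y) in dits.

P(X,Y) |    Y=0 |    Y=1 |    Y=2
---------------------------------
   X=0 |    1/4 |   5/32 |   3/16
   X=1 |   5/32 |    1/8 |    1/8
0.0005 dits

Mutual information: I(X;Y) = H(X) + H(Y) - H(X,Y)

Marginals:
P(X) = (19/32, 13/32), H(X) = 0.2934 dits
P(Y) = (13/32, 9/32, 5/16), H(Y) = 0.4717 dits

Joint entropy: H(X,Y) = 0.7645 dits

I(X;Y) = 0.2934 + 0.4717 - 0.7645 = 0.0005 dits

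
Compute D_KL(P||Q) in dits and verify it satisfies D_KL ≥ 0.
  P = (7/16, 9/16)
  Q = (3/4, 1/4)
0.0957 dits

KL divergence satisfies the Gibbs inequality: D_KL(P||Q) ≥ 0 for all distributions P, Q.

D_KL(P||Q) = Σ p(x) log(p(x)/q(x))
Term by term:
  x=0: 7/16 × log_10[(7/16)/(3/4)] = -0.1024
  x=1: 9/16 × log_10[(9/16)/(1/4)] = 0.1981
D_KL(P||Q) = 0.0957 dits

D_KL(P||Q) = 0.0957 ≥ 0 ✓

This non-negativity is a fundamental property: relative entropy cannot be negative because it measures how different Q is from P.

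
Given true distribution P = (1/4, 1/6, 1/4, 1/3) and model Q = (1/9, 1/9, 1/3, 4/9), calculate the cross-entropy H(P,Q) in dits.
0.6343 dits

Cross-entropy: H(P,Q) = -Σ p(x) log q(x)

Alternatively: H(P,Q) = H(P) + D_KL(P||Q)
H(P) = 0.5898 dits
D_KL(P||Q) = 0.0445 dits

H(P,Q) = 0.5898 + 0.0445 = 0.6343 dits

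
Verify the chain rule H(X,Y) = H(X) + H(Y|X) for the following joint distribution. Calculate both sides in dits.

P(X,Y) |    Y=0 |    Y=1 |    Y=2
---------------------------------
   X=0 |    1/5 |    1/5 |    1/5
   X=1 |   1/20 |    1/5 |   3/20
H(X,Y) = 0.7478, H(X) = 0.2923, H(Y|X) = 0.4555 (all in dits)

Chain rule: H(X,Y) = H(X) + H(Y|X)

Left side — joint entropy directly:
H(X,Y) = -Σ p(x,y) log p(x,y) = 0.7478 dits

Right side — compute H(Y|X) from the conditional distributions:
P(X) = (3/5, 2/5), so H(X) = 0.2923 dits
H(Y|X) = Σ_x P(X=x) · H(Y|X=x):
  P(Y|X=0) = (1/3, 1/3, 1/3), H(Y|X=0) = 0.4771, weight P(X=0) = 3/5
  P(Y|X=1) = (1/8, 1/2, 3/8), H(Y|X=1) = 0.4231, weight P(X=1) = 2/5
H(Y|X) = 0.4555 dits

H(X) + H(Y|X) = 0.2923 + 0.4555 = 0.7478 dits

Both sides equal 0.7478 dits. ✓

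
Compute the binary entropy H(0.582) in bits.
0.9805 bits

The binary entropy function is:
H(p) = -p log(p) - (1-p) log(1-p)

H(0.582) = -0.582 × log_2(0.582) - 0.418 × log_2(0.418)
H(0.582) = 0.9805 bits

Note: Binary entropy is maximized at p=0.5 (H=1 bit) and minimized at p=0 or p=1 (H=0).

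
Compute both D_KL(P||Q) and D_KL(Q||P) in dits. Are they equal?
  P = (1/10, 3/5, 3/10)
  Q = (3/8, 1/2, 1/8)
D_KL(P||Q) = 0.1042, D_KL(Q||P) = 0.1281

KL divergence is not symmetric: D_KL(P||Q) ≠ D_KL(Q||P) in general.

D_KL(P||Q) = 0.1042 dits
D_KL(Q||P) = 0.1281 dits

No, they are not equal!

This asymmetry is why KL divergence is not a true distance metric.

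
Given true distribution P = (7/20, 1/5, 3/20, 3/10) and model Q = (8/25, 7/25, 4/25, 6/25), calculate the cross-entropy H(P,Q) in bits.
1.9569 bits

Cross-entropy: H(P,Q) = -Σ p(x) log q(x)

Alternatively: H(P,Q) = H(P) + D_KL(P||Q)
H(P) = 1.9261 bits
D_KL(P||Q) = 0.0308 bits

H(P,Q) = 1.9261 + 0.0308 = 1.9569 bits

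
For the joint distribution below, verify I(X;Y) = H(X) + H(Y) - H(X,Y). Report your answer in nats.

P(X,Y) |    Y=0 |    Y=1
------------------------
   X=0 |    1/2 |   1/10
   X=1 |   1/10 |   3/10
I(X;Y) = 0.1777 nats

Mutual information has multiple equivalent forms:
- I(X;Y) = H(X) - H(X|Y)
- I(X;Y) = H(Y) - H(Y|X)
- I(X;Y) = H(X) + H(Y) - H(X,Y)

Computing all quantities:
H(X) = 0.6730, H(Y) = 0.6730, H(X,Y) = 1.1683
H(X|Y) = 0.4953, H(Y|X) = 0.4953

Verification:
H(X) - H(X|Y) = 0.6730 - 0.4953 = 0.1777
H(Y) - H(Y|X) = 0.6730 - 0.4953 = 0.1777
H(X) + H(Y) - H(X,Y) = 0.6730 + 0.6730 - 1.1683 = 0.1777

All forms give I(X;Y) = 0.1777 nats. ✓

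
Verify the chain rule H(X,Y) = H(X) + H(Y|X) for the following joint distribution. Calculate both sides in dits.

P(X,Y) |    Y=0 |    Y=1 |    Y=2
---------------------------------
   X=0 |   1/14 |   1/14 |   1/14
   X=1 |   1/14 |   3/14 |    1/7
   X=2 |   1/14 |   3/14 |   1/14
H(X,Y) = 0.8986, H(X) = 0.4608, H(Y|X) = 0.4379 (all in dits)

Chain rule: H(X,Y) = H(X) + H(Y|X)

Left side — joint entropy directly:
H(X,Y) = -Σ p(x,y) log p(x,y) = 0.8986 dits

Right side — compute H(Y|X) from the conditional distributions:
P(X) = (3/14, 3/7, 5/14), so H(X) = 0.4608 dits
H(Y|X) = Σ_x P(X=x) · H(Y|X=x):
  P(Y|X=0) = (1/3, 1/3, 1/3), H(Y|X=0) = 0.4771, weight P(X=0) = 3/14
  P(Y|X=1) = (1/6, 1/2, 1/3), H(Y|X=1) = 0.4392, weight P(X=1) = 3/7
  P(Y|X=2) = (1/5, 3/5, 1/5), H(Y|X=2) = 0.4127, weight P(X=2) = 5/14
H(Y|X) = 0.4379 dits

H(X) + H(Y|X) = 0.4608 + 0.4379 = 0.8986 dits

Both sides equal 0.8986 dits. ✓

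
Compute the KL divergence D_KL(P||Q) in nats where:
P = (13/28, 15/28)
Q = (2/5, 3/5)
0.0085 nats

KL divergence: D_KL(P||Q) = Σ p(x) log(p(x)/q(x))

Computing term by term:
  x=0: 13/28 × log_e[(13/28)/(2/5)] = 13/28 × 0.1490 = 0.0692
  x=1: 15/28 × log_e[(15/28)/(3/5)] = 15/28 × -0.1133 = -0.0607

D_KL(P||Q) = 0.0085 nats

Note: KL divergence is always non-negative and equals 0 iff P = Q.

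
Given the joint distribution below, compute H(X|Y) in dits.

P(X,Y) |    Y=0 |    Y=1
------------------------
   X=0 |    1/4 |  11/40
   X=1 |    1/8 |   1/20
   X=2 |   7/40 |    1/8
0.4291 dits

Using the chain rule: H(X|Y) = H(X,Y) - H(Y)

First, compute H(X,Y) = 0.7280 dits

Marginal P(Y) = (11/20, 9/20)
H(Y) = 0.2989 dits

H(X|Y) = H(X,Y) - H(Y) = 0.7280 - 0.2989 = 0.4291 dits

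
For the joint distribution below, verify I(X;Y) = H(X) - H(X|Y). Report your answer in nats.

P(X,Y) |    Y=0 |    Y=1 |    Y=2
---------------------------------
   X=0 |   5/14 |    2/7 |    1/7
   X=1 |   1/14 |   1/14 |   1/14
I(X;Y) = 0.0114 nats

Mutual information has multiple equivalent forms:
- I(X;Y) = H(X) - H(X|Y)
- I(X;Y) = H(Y) - H(Y|X)
- I(X;Y) = H(X) + H(Y) - H(X,Y)

Computing all quantities:
H(X) = 0.5196, H(Y) = 1.0609, H(X,Y) = 1.5692
H(X|Y) = 0.5082, H(Y|X) = 1.0496

Verification:
H(X) - H(X|Y) = 0.5196 - 0.5082 = 0.0114
H(Y) - H(Y|X) = 1.0609 - 1.0496 = 0.0114
H(X) + H(Y) - H(X,Y) = 0.5196 + 1.0609 - 1.5692 = 0.0114

All forms give I(X;Y) = 0.0114 nats. ✓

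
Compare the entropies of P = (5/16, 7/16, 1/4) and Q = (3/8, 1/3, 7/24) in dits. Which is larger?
Q

Computing entropies in dits:
H(P) = 0.4654
H(Q) = 0.4749

Distribution Q has higher entropy.

Intuition: The distribution closer to uniform (more spread out) has higher entropy.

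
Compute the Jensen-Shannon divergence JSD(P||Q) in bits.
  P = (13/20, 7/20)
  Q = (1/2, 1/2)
0.0167 bits

Jensen-Shannon divergence is:
JSD(P||Q) = 0.5 × D_KL(P||M) + 0.5 × D_KL(Q||M)
where M = 0.5 × (P + Q) is the mixture distribution.

M = 0.5 × (13/20, 7/20) + 0.5 × (1/2, 1/2) = (23/40, 17/40)

D_KL(P||M) = 0.0169 bits
D_KL(Q||M) = 0.0164 bits

JSD(P||Q) = 0.5 × 0.0169 + 0.5 × 0.0164 = 0.0167 bits

Unlike KL divergence, JSD is symmetric and bounded: 0 ≤ JSD ≤ log(2).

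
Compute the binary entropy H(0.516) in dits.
0.3008 dits

The binary entropy function is:
H(p) = -p log(p) - (1-p) log(1-p)

H(0.516) = -0.516 × log_10(0.516) - 0.484 × log_10(0.484)
H(0.516) = 0.3008 dits

Note: Binary entropy is maximized at p=0.5 (H=1 bit) and minimized at p=0 or p=1 (H=0).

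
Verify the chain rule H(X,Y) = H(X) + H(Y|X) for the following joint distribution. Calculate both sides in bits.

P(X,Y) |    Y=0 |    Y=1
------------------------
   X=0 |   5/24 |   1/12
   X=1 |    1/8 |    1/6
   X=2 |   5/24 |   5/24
H(X,Y) = 2.5190, H(X) = 1.5632, H(Y|X) = 0.9558 (all in bits)

Chain rule: H(X,Y) = H(X) + H(Y|X)

Left side — joint entropy directly:
H(X,Y) = -Σ p(x,y) log p(x,y) = 2.5190 bits

Right side — compute H(Y|X) from the conditional distributions:
P(X) = (7/24, 7/24, 5/12), so H(X) = 1.5632 bits
H(Y|X) = Σ_x P(X=x) · H(Y|X=x):
  P(Y|X=0) = (5/7, 2/7), H(Y|X=0) = 0.8631, weight P(X=0) = 7/24
  P(Y|X=1) = (3/7, 4/7), H(Y|X=1) = 0.9852, weight P(X=1) = 7/24
  P(Y|X=2) = (1/2, 1/2), H(Y|X=2) = 1.0000, weight P(X=2) = 5/12
H(Y|X) = 0.9558 bits

H(X) + H(Y|X) = 1.5632 + 0.9558 = 2.5190 bits

Both sides equal 2.5190 bits. ✓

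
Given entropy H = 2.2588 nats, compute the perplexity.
9.5716

Perplexity is e^H (or exp(H) for natural log).

H = 2.2588 nats
Perplexity = e^2.2588 = 9.5716

Interpretation: The model's uncertainty is equivalent to choosing uniformly among 9.6 options.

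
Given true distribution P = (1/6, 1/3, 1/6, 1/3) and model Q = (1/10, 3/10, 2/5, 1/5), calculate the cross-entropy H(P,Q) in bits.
2.1269 bits

Cross-entropy: H(P,Q) = -Σ p(x) log q(x)

Alternatively: H(P,Q) = H(P) + D_KL(P||Q)
H(P) = 1.9183 bits
D_KL(P||Q) = 0.2086 bits

H(P,Q) = 1.9183 + 0.2086 = 2.1269 bits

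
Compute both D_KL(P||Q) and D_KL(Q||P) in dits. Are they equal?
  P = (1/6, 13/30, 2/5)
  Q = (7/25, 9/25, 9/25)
D_KL(P||Q) = 0.0156, D_KL(Q||P) = 0.0176

KL divergence is not symmetric: D_KL(P||Q) ≠ D_KL(Q||P) in general.

D_KL(P||Q) = 0.0156 dits
D_KL(Q||P) = 0.0176 dits

No, they are not equal!

This asymmetry is why KL divergence is not a true distance metric.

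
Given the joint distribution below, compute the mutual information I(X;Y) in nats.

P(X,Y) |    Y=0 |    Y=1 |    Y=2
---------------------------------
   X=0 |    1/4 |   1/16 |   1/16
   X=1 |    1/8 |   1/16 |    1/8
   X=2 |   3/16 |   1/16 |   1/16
0.0321 nats

Mutual information: I(X;Y) = H(X) + H(Y) - H(X,Y)

Marginals:
P(X) = (3/8, 5/16, 5/16), H(X) = 1.0948 nats
P(Y) = (9/16, 3/16, 1/4), H(Y) = 0.9841 nats

Joint entropy: H(X,Y) = 2.0467 nats

I(X;Y) = 1.0948 + 0.9841 - 2.0467 = 0.0321 nats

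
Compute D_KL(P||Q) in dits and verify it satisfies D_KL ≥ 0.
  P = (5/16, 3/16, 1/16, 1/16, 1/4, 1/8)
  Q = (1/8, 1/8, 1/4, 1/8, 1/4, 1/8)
0.1009 dits

KL divergence satisfies the Gibbs inequality: D_KL(P||Q) ≥ 0 for all distributions P, Q.

D_KL(P||Q) = Σ p(x) log(p(x)/q(x))
Term by term:
  x=0: 5/16 × log_10[(5/16)/(1/8)] = 0.1244
  x=1: 3/16 × log_10[(3/16)/(1/8)] = 0.0330
  x=2: 1/16 × log_10[(1/16)/(1/4)] = -0.0376
  x=3: 1/16 × log_10[(1/16)/(1/8)] = -0.0188
  x=4: 1/4 × log_10[(1/4)/(1/4)] = 0.0000
  x=5: 1/8 × log_10[(1/8)/(1/8)] = 0.0000
D_KL(P||Q) = 0.1009 dits

D_KL(P||Q) = 0.1009 ≥ 0 ✓

This non-negativity is a fundamental property: relative entropy cannot be negative because it measures how different Q is from P.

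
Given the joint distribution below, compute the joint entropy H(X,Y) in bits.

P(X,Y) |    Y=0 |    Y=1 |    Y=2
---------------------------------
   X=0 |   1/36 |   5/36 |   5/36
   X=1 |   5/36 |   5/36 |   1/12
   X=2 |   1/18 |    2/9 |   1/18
2.9701 bits

Joint entropy is H(X,Y) = -Σ_{x,y} p(x,y) log p(x,y).

Summing over all non-zero entries:
H(X,Y) = -[1/36·log_2(1/36) + 5/36·log_2(5/36) + 5/36·log_2(5/36) + 5/36·log_2(5/36) + 5/36·log_2(5/36) + 1/12·log_2(1/12) + 1/18·log_2(1/18) + 2/9·log_2(2/9) + 1/18·log_2(1/18)]
H(X,Y) = 2.9701 bits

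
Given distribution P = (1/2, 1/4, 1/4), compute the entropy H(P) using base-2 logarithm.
1.5000 bits

Shannon entropy is H(X) = -Σ p(x) log p(x).

For P = (1/2, 1/4, 1/4):
H = -1/2 × log_2(1/2) -1/4 × log_2(1/4) -1/4 × log_2(1/4)
H = 1.5000 bits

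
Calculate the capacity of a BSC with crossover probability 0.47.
0.0026 bits

For a binary symmetric channel (BSC) with error probability p:
Capacity C = 1 - H(p) bits per symbol

where H(p) = -p log₂(p) - (1-p) log₂(1-p) is the binary entropy function.

H(0.47) = 0.9974 bits
C = 1 - 0.9974 = 0.0026 bits per symbol

This means we can reliably transmit up to 0.0026 bits of information per channel use.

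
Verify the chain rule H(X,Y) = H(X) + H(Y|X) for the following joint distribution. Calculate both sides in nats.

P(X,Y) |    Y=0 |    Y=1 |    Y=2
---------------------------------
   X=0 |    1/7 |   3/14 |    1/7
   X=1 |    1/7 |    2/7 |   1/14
H(X,Y) = 1.7105, H(X) = 0.6931, H(Y|X) = 1.0173 (all in nats)

Chain rule: H(X,Y) = H(X) + H(Y|X)

Left side — joint entropy directly:
H(X,Y) = -Σ p(x,y) log p(x,y) = 1.7105 nats

Right side — compute H(Y|X) from the conditional distributions:
P(X) = (1/2, 1/2), so H(X) = 0.6931 nats
H(Y|X) = Σ_x P(X=x) · H(Y|X=x):
  P(Y|X=0) = (2/7, 3/7, 2/7), H(Y|X=0) = 1.0790, weight P(X=0) = 1/2
  P(Y|X=1) = (2/7, 4/7, 1/7), H(Y|X=1) = 0.9557, weight P(X=1) = 1/2
H(Y|X) = 1.0173 nats

H(X) + H(Y|X) = 0.6931 + 1.0173 = 1.7105 nats

Both sides equal 1.7105 nats. ✓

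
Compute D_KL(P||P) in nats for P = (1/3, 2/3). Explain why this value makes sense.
0.0000 nats

KL divergence satisfies the Gibbs inequality: D_KL(P||Q) ≥ 0 for all distributions P, Q.

D_KL(P||Q) = Σ p(x) log(p(x)/q(x))
Each term is p(x) × log_e(p(x)/p(x)) = p(x) × log_e(1) = 0, so the sum is 0.
D_KL(P||Q) = 0.0000 nats

When P = Q, the KL divergence is exactly 0, as there is no 'divergence' between identical distributions.

This non-negativity is a fundamental property: relative entropy cannot be negative because it measures how different Q is from P.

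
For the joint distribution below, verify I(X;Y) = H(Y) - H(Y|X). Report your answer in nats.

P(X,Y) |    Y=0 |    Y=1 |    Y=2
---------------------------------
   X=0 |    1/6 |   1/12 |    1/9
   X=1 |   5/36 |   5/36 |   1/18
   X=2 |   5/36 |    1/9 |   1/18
I(X;Y) = 0.0195 nats

Mutual information has multiple equivalent forms:
- I(X;Y) = H(X) - H(X|Y)
- I(X;Y) = H(Y) - H(Y|X)
- I(X;Y) = H(X) + H(Y) - H(X,Y)

Computing all quantities:
H(X) = 1.0963, H(Y) = 1.0609, H(X,Y) = 2.1377
H(X|Y) = 1.0768, H(Y|X) = 1.0414

Verification:
H(X) - H(X|Y) = 1.0963 - 1.0768 = 0.0195
H(Y) - H(Y|X) = 1.0609 - 1.0414 = 0.0195
H(X) + H(Y) - H(X,Y) = 1.0963 + 1.0609 - 2.1377 = 0.0195

All forms give I(X;Y) = 0.0195 nats. ✓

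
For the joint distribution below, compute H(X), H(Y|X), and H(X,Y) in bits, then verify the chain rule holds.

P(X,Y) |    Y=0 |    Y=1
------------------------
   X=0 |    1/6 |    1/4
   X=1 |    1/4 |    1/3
H(X,Y) = 1.9591, H(X) = 0.9799, H(Y|X) = 0.9793 (all in bits)

Chain rule: H(X,Y) = H(X) + H(Y|X)

Left side — joint entropy directly:
H(X,Y) = -Σ p(x,y) log p(x,y) = 1.9591 bits

Right side — compute H(Y|X) from the conditional distributions:
P(X) = (5/12, 7/12), so H(X) = 0.9799 bits
H(Y|X) = Σ_x P(X=x) · H(Y|X=x):
  P(Y|X=0) = (2/5, 3/5), H(Y|X=0) = 0.9710, weight P(X=0) = 5/12
  P(Y|X=1) = (3/7, 4/7), H(Y|X=1) = 0.9852, weight P(X=1) = 7/12
H(Y|X) = 0.9793 bits

H(X) + H(Y|X) = 0.9799 + 0.9793 = 1.9591 bits

Both sides equal 1.9591 bits. ✓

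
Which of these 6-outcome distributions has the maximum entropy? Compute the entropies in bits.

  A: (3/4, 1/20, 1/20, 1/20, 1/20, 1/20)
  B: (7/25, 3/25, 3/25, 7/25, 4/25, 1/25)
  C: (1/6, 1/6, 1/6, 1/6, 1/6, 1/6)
C

For a discrete distribution over n outcomes, entropy is maximized by the uniform distribution.

Computing entropies:
H(A) = 1.3918 bits
H(B) = 2.3713 bits
H(C) = 2.5850 bits

The uniform distribution (where all probabilities equal 1/6) achieves the maximum entropy of log_2(6) = 2.5850 bits.

Distribution C has the highest entropy.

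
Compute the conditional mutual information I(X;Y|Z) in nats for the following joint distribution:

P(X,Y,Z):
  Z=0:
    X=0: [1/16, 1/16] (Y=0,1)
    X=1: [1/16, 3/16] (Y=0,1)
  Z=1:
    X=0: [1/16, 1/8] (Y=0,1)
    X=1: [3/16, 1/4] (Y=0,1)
0.0140 nats

Conditional mutual information: I(X;Y|Z) = H(X|Z) + H(Y|Z) - H(X,Y|Z)

H(Z) = 0.6616
H(X,Z) = 1.2820 → H(X|Z) = 0.6205
H(Y,Z) = 1.3209 → H(Y|Z) = 0.6593
H(X,Y,Z) = 1.9274 → H(X,Y|Z) = 1.2658

I(X;Y|Z) = 0.6205 + 0.6593 - 1.2658 = 0.0140 nats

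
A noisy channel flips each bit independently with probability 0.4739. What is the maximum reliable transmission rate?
0.0020 bits

For a binary symmetric channel (BSC) with error probability p:
Capacity C = 1 - H(p) bits per symbol

where H(p) = -p log₂(p) - (1-p) log₂(1-p) is the binary entropy function.

H(0.4739) = 0.9980 bits
C = 1 - 0.9980 = 0.0020 bits per symbol

This means we can reliably transmit up to 0.0020 bits of information per channel use.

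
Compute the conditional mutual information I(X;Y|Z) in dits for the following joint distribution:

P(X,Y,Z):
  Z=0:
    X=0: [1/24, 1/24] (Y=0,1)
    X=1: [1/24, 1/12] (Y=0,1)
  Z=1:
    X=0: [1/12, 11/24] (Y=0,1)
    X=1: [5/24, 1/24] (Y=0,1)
0.0776 dits

Conditional mutual information: I(X;Y|Z) = H(X|Z) + H(Y|Z) - H(X,Y|Z)

H(Z) = 0.2222
H(X,Z) = 0.4976 → H(X|Z) = 0.2753
H(Y,Z) = 0.5094 → H(Y|Z) = 0.2872
H(X,Y,Z) = 0.7071 → H(X,Y|Z) = 0.4849

I(X;Y|Z) = 0.2753 + 0.2872 - 0.4849 = 0.0776 dits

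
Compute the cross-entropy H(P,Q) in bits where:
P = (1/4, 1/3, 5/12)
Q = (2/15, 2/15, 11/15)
1.8821 bits

Cross-entropy: H(P,Q) = -Σ p(x) log q(x)

Alternatively: H(P,Q) = H(P) + D_KL(P||Q)
H(P) = 1.5546 bits
D_KL(P||Q) = 0.3275 bits

H(P,Q) = 1.5546 + 0.3275 = 1.8821 bits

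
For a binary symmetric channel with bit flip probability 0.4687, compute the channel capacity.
0.0028 bits

For a binary symmetric channel (BSC) with error probability p:
Capacity C = 1 - H(p) bits per symbol

where H(p) = -p log₂(p) - (1-p) log₂(1-p) is the binary entropy function.

H(0.4687) = 0.9972 bits
C = 1 - 0.9972 = 0.0028 bits per symbol

This means we can reliably transmit up to 0.0028 bits of information per channel use.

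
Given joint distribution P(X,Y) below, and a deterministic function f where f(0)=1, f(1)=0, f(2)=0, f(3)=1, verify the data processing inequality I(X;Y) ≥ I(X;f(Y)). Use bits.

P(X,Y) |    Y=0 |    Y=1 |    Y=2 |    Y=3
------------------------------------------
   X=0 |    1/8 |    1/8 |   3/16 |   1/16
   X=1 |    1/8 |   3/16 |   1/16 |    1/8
I(X;Y) = 0.0716, I(X;f(Y)) = 0.0115, inequality holds: 0.0716 ≥ 0.0115

Data Processing Inequality: For any Markov chain X → Y → Z, we have I(X;Y) ≥ I(X;Z).

Here Z = f(Y) is a deterministic function of Y, forming X → Y → Z.

Original I(X;Y) = 0.0716 bits

After applying f:
P(X,Z) where Z=f(Y):
- P(X,Z=0) = P(X,Y=1) + P(X,Y=2)
- P(X,Z=1) = P(X,Y=0) + P(X,Y=3)

I(X;Z) = I(X;f(Y)) = 0.0115 bits

Verification: 0.0716 ≥ 0.0115 ✓

Information cannot be created by processing; the function f can only lose information about X.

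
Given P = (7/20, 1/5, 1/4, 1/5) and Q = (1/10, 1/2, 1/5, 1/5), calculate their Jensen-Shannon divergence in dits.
0.0310 dits

Jensen-Shannon divergence is:
JSD(P||Q) = 0.5 × D_KL(P||M) + 0.5 × D_KL(Q||M)
where M = 0.5 × (P + Q) is the mixture distribution.

M = 0.5 × (7/20, 1/5, 1/4, 1/5) + 0.5 × (1/10, 1/2, 1/5, 1/5) = (9/40, 7/20, 9/40, 1/5)

D_KL(P||M) = 0.0300 dits
D_KL(Q||M) = 0.0320 dits

JSD(P||Q) = 0.5 × 0.0300 + 0.5 × 0.0320 = 0.0310 dits

Unlike KL divergence, JSD is symmetric and bounded: 0 ≤ JSD ≤ log(2).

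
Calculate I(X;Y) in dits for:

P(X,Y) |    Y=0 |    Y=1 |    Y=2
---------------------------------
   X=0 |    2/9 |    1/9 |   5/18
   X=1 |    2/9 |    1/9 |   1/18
0.0243 dits

Mutual information: I(X;Y) = H(X) + H(Y) - H(X,Y)

Marginals:
P(X) = (11/18, 7/18), H(X) = 0.2902 dits
P(Y) = (4/9, 2/9, 1/3), H(Y) = 0.4607 dits

Joint entropy: H(X,Y) = 0.7266 dits

I(X;Y) = 0.2902 + 0.4607 - 0.7266 = 0.0243 dits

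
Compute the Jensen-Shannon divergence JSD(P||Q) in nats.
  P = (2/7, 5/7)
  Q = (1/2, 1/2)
0.0243 nats

Jensen-Shannon divergence is:
JSD(P||Q) = 0.5 × D_KL(P||M) + 0.5 × D_KL(Q||M)
where M = 0.5 × (P + Q) is the mixture distribution.

M = 0.5 × (2/7, 5/7) + 0.5 × (1/2, 1/2) = (11/28, 17/28)

D_KL(P||M) = 0.0251 nats
D_KL(Q||M) = 0.0235 nats

JSD(P||Q) = 0.5 × 0.0251 + 0.5 × 0.0235 = 0.0243 nats

Unlike KL divergence, JSD is symmetric and bounded: 0 ≤ JSD ≤ log(2).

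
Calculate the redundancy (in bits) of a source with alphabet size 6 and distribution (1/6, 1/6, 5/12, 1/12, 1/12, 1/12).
0.3008 bits

Redundancy measures how far a source is from maximum entropy:
R = H_max - H(X)

Maximum entropy for 6 symbols: H_max = log_2(6) = 2.5850 bits
Actual entropy: H(X) = 2.2842 bits
Redundancy: R = 2.5850 - 2.2842 = 0.3008 bits

This redundancy represents potential for compression: the source could be compressed by 0.3008 bits per symbol.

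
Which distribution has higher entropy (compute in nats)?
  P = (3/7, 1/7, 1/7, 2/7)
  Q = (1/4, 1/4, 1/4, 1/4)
Q

Computing entropies in nats:
H(P) = 1.2770
H(Q) = 1.3863

Distribution Q has higher entropy.

Intuition: The distribution closer to uniform (more spread out) has higher entropy.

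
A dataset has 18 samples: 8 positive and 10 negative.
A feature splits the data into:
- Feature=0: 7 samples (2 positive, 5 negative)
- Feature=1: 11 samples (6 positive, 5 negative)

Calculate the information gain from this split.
0.0480 bits

Information Gain = H(Y) - H(Y|Feature)

Before split:
P(positive) = 8/18 = 0.4444
H(Y) = 0.9911 bits

After split:
Feature=0: H = 0.8631 bits (weight = 7/18)
Feature=1: H = 0.9940 bits (weight = 11/18)
H(Y|Feature) = (7/18)×0.8631 + (11/18)×0.9940 = 0.9431 bits

Information Gain = 0.9911 - 0.9431 = 0.0480 bits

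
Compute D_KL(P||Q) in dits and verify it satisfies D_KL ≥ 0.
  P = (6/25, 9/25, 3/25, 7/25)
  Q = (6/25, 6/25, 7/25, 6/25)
0.0380 dits

KL divergence satisfies the Gibbs inequality: D_KL(P||Q) ≥ 0 for all distributions P, Q.

D_KL(P||Q) = Σ p(x) log(p(x)/q(x))
Term by term:
  x=0: 6/25 × log_10[(6/25)/(6/25)] = 0.0000
  x=1: 9/25 × log_10[(9/25)/(6/25)] = 0.0634
  x=2: 3/25 × log_10[(3/25)/(7/25)] = -0.0442
  x=3: 7/25 × log_10[(7/25)/(6/25)] = 0.0187
D_KL(P||Q) = 0.0380 dits

D_KL(P||Q) = 0.0380 ≥ 0 ✓

This non-negativity is a fundamental property: relative entropy cannot be negative because it measures how different Q is from P.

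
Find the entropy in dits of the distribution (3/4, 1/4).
0.2442 dits

Shannon entropy is H(X) = -Σ p(x) log p(x).

For P = (3/4, 1/4):
H = -3/4 × log_10(3/4) -1/4 × log_10(1/4)
H = 0.2442 dits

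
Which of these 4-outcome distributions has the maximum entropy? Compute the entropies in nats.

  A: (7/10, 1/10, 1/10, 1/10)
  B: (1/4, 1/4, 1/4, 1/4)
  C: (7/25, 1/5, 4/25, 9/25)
B

For a discrete distribution over n outcomes, entropy is maximized by the uniform distribution.

Computing entropies:
H(A) = 0.9404 nats
H(B) = 1.3863 nats
H(C) = 1.3393 nats

The uniform distribution (where all probabilities equal 1/4) achieves the maximum entropy of log_e(4) = 1.3863 nats.

Distribution B has the highest entropy.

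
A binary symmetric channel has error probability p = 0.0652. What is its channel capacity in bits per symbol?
0.6522 bits

For a binary symmetric channel (BSC) with error probability p:
Capacity C = 1 - H(p) bits per symbol

where H(p) = -p log₂(p) - (1-p) log₂(1-p) is the binary entropy function.

H(0.0652) = 0.3478 bits
C = 1 - 0.3478 = 0.6522 bits per symbol

This means we can reliably transmit up to 0.6522 bits of information per channel use.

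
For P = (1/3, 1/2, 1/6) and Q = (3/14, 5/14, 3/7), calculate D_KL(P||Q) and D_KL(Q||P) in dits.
D_KL(P||Q) = 0.0687, D_KL(Q||P) = 0.0825

KL divergence is not symmetric: D_KL(P||Q) ≠ D_KL(Q||P) in general.

D_KL(P||Q) = 0.0687 dits
D_KL(Q||P) = 0.0825 dits

No, they are not equal!

This asymmetry is why KL divergence is not a true distance metric.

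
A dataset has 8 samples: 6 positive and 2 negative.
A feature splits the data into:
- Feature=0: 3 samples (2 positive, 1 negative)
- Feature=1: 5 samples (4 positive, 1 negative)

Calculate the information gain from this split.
0.0157 bits

Information Gain = H(Y) - H(Y|Feature)

Before split:
P(positive) = 6/8 = 0.7500
H(Y) = 0.8113 bits

After split:
Feature=0: H = 0.9183 bits (weight = 3/8)
Feature=1: H = 0.7219 bits (weight = 5/8)
H(Y|Feature) = (3/8)×0.9183 + (5/8)×0.7219 = 0.7956 bits

Information Gain = 0.8113 - 0.7956 = 0.0157 bits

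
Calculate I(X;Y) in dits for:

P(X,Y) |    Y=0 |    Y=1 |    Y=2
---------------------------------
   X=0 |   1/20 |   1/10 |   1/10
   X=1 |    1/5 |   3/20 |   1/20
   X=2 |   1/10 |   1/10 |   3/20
0.0282 dits

Mutual information: I(X;Y) = H(X) + H(Y) - H(X,Y)

Marginals:
P(X) = (1/4, 2/5, 7/20), H(X) = 0.4693 dits
P(Y) = (7/20, 7/20, 3/10), H(Y) = 0.4760 dits

Joint entropy: H(X,Y) = 0.9171 dits

I(X;Y) = 0.4693 + 0.4760 - 0.9171 = 0.0282 dits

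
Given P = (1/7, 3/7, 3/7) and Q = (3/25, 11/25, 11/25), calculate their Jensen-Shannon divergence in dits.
0.0002 dits

Jensen-Shannon divergence is:
JSD(P||Q) = 0.5 × D_KL(P||M) + 0.5 × D_KL(Q||M)
where M = 0.5 × (P + Q) is the mixture distribution.

M = 0.5 × (1/7, 3/7, 3/7) + 0.5 × (3/25, 11/25, 11/25) = (0.131429, 0.434286, 0.434286)

D_KL(P||M) = 0.0002 dits
D_KL(Q||M) = 0.0003 dits

JSD(P||Q) = 0.5 × 0.0002 + 0.5 × 0.0003 = 0.0002 dits

Unlike KL divergence, JSD is symmetric and bounded: 0 ≤ JSD ≤ log(2).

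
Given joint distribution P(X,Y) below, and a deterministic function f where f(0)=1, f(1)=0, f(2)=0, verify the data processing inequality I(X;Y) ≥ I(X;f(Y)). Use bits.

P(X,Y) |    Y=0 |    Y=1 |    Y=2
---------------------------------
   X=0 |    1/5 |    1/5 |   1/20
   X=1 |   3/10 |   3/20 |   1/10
I(X;Y) = 0.0247, I(X;f(Y)) = 0.0073, inequality holds: 0.0247 ≥ 0.0073

Data Processing Inequality: For any Markov chain X → Y → Z, we have I(X;Y) ≥ I(X;Z).

Here Z = f(Y) is a deterministic function of Y, forming X → Y → Z.

Original I(X;Y) = 0.0247 bits

After applying f:
P(X,Z) where Z=f(Y):
- P(X,Z=0) = P(X,Y=1) + P(X,Y=2)
- P(X,Z=1) = P(X,Y=0)

I(X;Z) = I(X;f(Y)) = 0.0073 bits

Verification: 0.0247 ≥ 0.0073 ✓

Information cannot be created by processing; the function f can only lose information about X.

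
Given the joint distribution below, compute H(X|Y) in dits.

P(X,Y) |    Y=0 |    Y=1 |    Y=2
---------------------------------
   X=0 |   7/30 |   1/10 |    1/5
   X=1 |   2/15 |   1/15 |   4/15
0.2915 dits

Using the chain rule: H(X|Y) = H(X,Y) - H(Y)

First, compute H(X,Y) = 0.7354 dits

Marginal P(Y) = (11/30, 1/6, 7/15)
H(Y) = 0.4439 dits

H(X|Y) = H(X,Y) - H(Y) = 0.7354 - 0.4439 = 0.2915 dits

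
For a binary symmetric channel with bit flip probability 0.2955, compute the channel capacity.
0.1243 bits

For a binary symmetric channel (BSC) with error probability p:
Capacity C = 1 - H(p) bits per symbol

where H(p) = -p log₂(p) - (1-p) log₂(1-p) is the binary entropy function.

H(0.2955) = 0.8757 bits
C = 1 - 0.8757 = 0.1243 bits per symbol

This means we can reliably transmit up to 0.1243 bits of information per channel use.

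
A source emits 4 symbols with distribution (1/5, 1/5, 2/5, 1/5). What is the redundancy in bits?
0.0781 bits

Redundancy measures how far a source is from maximum entropy:
R = H_max - H(X)

Maximum entropy for 4 symbols: H_max = log_2(4) = 2.0000 bits
Actual entropy: H(X) = 1.9219 bits
Redundancy: R = 2.0000 - 1.9219 = 0.0781 bits

This redundancy represents potential for compression: the source could be compressed by 0.0781 bits per symbol.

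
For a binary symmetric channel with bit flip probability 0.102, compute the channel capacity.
0.5247 bits

For a binary symmetric channel (BSC) with error probability p:
Capacity C = 1 - H(p) bits per symbol

where H(p) = -p log₂(p) - (1-p) log₂(1-p) is the binary entropy function.

H(0.102) = 0.4753 bits
C = 1 - 0.4753 = 0.5247 bits per symbol

This means we can reliably transmit up to 0.5247 bits of information per channel use.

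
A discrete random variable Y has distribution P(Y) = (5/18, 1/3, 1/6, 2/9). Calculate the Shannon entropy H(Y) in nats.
1.3549 nats

Shannon entropy is H(X) = -Σ p(x) log p(x).

For P = (5/18, 1/3, 1/6, 2/9):
H = -5/18 × log_e(5/18) -1/3 × log_e(1/3) -1/6 × log_e(1/6) -2/9 × log_e(2/9)
H = 1.3549 nats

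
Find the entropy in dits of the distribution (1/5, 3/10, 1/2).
0.4472 dits

Shannon entropy is H(X) = -Σ p(x) log p(x).

For P = (1/5, 3/10, 1/2):
H = -1/5 × log_10(1/5) -3/10 × log_10(3/10) -1/2 × log_10(1/2)
H = 0.4472 dits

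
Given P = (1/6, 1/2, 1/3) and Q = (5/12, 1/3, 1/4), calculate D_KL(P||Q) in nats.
0.1459 nats

KL divergence: D_KL(P||Q) = Σ p(x) log(p(x)/q(x))

Computing term by term:
  x=0: 1/6 × log_e[(1/6)/(5/12)] = 1/6 × -0.9163 = -0.1527
  x=1: 1/2 × log_e[(1/2)/(1/3)] = 1/2 × 0.4055 = 0.2027
  x=2: 1/3 × log_e[(1/3)/(1/4)] = 1/3 × 0.2877 = 0.0959

D_KL(P||Q) = 0.1459 nats

Note: KL divergence is always non-negative and equals 0 iff P = Q.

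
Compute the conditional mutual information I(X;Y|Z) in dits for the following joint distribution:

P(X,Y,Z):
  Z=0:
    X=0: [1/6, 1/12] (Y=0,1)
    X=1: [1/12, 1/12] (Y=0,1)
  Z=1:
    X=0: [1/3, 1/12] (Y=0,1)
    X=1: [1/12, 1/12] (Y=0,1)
0.0133 dits

Conditional mutual information: I(X;Y|Z) = H(X|Z) + H(Y|Z) - H(X,Y|Z)

H(Z) = 0.2950
H(X,Z) = 0.5683 → H(X|Z) = 0.2734
H(Y,Z) = 0.5683 → H(Y|Z) = 0.2734
H(X,Y,Z) = 0.8283 → H(X,Y|Z) = 0.5334

I(X;Y|Z) = 0.2734 + 0.2734 - 0.5334 = 0.0133 dits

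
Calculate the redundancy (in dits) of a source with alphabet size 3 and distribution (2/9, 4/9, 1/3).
0.0164 dits

Redundancy measures how far a source is from maximum entropy:
R = H_max - H(X)

Maximum entropy for 3 symbols: H_max = log_10(3) = 0.4771 dits
Actual entropy: H(X) = 0.4607 dits
Redundancy: R = 0.4771 - 0.4607 = 0.0164 dits

This redundancy represents potential for compression: the source could be compressed by 0.0164 dits per symbol.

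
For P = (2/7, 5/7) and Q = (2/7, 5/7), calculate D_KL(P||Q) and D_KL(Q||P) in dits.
D_KL(P||Q) = 0.0000, D_KL(Q||P) = 0.0000

KL divergence is not symmetric: D_KL(P||Q) ≠ D_KL(Q||P) in general.

D_KL(P||Q) = 0.0000 dits
D_KL(Q||P) = 0.0000 dits

In this case they happen to be equal (to 4 decimal places).

This asymmetry is why KL divergence is not a true distance metric.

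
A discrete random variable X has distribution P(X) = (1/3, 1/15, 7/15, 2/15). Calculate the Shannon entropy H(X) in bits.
1.6895 bits

Shannon entropy is H(X) = -Σ p(x) log p(x).

For P = (1/3, 1/15, 7/15, 2/15):
H = -1/3 × log_2(1/3) -1/15 × log_2(1/15) -7/15 × log_2(7/15) -2/15 × log_2(2/15)
H = 1.6895 bits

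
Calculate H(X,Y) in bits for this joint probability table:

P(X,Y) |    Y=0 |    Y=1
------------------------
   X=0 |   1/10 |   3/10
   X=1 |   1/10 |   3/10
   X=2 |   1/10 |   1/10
2.3710 bits

Joint entropy is H(X,Y) = -Σ_{x,y} p(x,y) log p(x,y).

Summing over all non-zero entries:
H(X,Y) = -[1/10·log_2(1/10) + 3/10·log_2(3/10) + 1/10·log_2(1/10) + 3/10·log_2(3/10) + 1/10·log_2(1/10) + 1/10·log_2(1/10)]
H(X,Y) = 2.3710 bits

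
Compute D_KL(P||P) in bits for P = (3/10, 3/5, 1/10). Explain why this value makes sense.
0.0000 bits

KL divergence satisfies the Gibbs inequality: D_KL(P||Q) ≥ 0 for all distributions P, Q.

D_KL(P||Q) = Σ p(x) log(p(x)/q(x))
Each term is p(x) × log_2(p(x)/p(x)) = p(x) × log_2(1) = 0, so the sum is 0.
D_KL(P||Q) = 0.0000 bits

When P = Q, the KL divergence is exactly 0, as there is no 'divergence' between identical distributions.

This non-negativity is a fundamental property: relative entropy cannot be negative because it measures how different Q is from P.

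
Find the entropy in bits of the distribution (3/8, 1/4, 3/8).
1.5613 bits

Shannon entropy is H(X) = -Σ p(x) log p(x).

For P = (3/8, 1/4, 3/8):
H = -3/8 × log_2(3/8) -1/4 × log_2(1/4) -3/8 × log_2(3/8)
H = 1.5613 bits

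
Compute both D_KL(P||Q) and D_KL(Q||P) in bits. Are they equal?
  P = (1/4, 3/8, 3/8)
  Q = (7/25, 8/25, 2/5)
D_KL(P||Q) = 0.0100, D_KL(Q||P) = 0.0098

KL divergence is not symmetric: D_KL(P||Q) ≠ D_KL(Q||P) in general.

D_KL(P||Q) = 0.0100 bits
D_KL(Q||P) = 0.0098 bits

No, they are not equal!

This asymmetry is why KL divergence is not a true distance metric.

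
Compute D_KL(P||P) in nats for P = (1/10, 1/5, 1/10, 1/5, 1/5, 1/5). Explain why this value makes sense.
0.0000 nats

KL divergence satisfies the Gibbs inequality: D_KL(P||Q) ≥ 0 for all distributions P, Q.

D_KL(P||Q) = Σ p(x) log(p(x)/q(x))
Each term is p(x) × log_e(p(x)/p(x)) = p(x) × log_e(1) = 0, so the sum is 0.
D_KL(P||Q) = 0.0000 nats

When P = Q, the KL divergence is exactly 0, as there is no 'divergence' between identical distributions.

This non-negativity is a fundamental property: relative entropy cannot be negative because it measures how different Q is from P.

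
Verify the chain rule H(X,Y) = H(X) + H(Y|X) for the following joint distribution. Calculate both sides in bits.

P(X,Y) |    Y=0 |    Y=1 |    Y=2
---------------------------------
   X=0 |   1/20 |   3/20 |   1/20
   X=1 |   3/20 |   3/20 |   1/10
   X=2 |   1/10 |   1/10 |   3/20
H(X,Y) = 3.0710, H(X) = 1.5589, H(Y|X) = 1.5121 (all in bits)

Chain rule: H(X,Y) = H(X) + H(Y|X)

Left side — joint entropy directly:
H(X,Y) = -Σ p(x,y) log p(x,y) = 3.0710 bits

Right side — compute H(Y|X) from the conditional distributions:
P(X) = (1/4, 2/5, 7/20), so H(X) = 1.5589 bits
H(Y|X) = Σ_x P(X=x) · H(Y|X=x):
  P(Y|X=0) = (1/5, 3/5, 1/5), H(Y|X=0) = 1.3710, weight P(X=0) = 1/4
  P(Y|X=1) = (3/8, 3/8, 1/4), H(Y|X=1) = 1.5613, weight P(X=1) = 2/5
  P(Y|X=2) = (2/7, 2/7, 3/7), H(Y|X=2) = 1.5567, weight P(X=2) = 7/20
H(Y|X) = 1.5121 bits

H(X) + H(Y|X) = 1.5589 + 1.5121 = 3.0710 bits

Both sides equal 3.0710 bits. ✓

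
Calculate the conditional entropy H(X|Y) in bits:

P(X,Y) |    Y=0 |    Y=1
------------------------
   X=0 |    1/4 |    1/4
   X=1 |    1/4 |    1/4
1.0000 bits

Using the chain rule: H(X|Y) = H(X,Y) - H(Y)

First, compute H(X,Y) = 2.0000 bits

Marginal P(Y) = (1/2, 1/2)
H(Y) = 1.0000 bits

H(X|Y) = H(X,Y) - H(Y) = 2.0000 - 1.0000 = 1.0000 bits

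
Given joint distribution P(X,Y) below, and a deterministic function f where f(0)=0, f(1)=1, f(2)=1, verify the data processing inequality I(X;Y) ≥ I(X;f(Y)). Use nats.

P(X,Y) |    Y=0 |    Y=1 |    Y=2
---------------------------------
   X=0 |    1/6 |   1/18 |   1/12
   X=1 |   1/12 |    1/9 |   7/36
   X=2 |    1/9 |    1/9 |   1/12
I(X;Y) = 0.0520, I(X;f(Y)) = 0.0412, inequality holds: 0.0520 ≥ 0.0412

Data Processing Inequality: For any Markov chain X → Y → Z, we have I(X;Y) ≥ I(X;Z).

Here Z = f(Y) is a deterministic function of Y, forming X → Y → Z.

Original I(X;Y) = 0.0520 nats

After applying f:
P(X,Z) where Z=f(Y):
- P(X,Z=0) = P(X,Y=0)
- P(X,Z=1) = P(X,Y=1) + P(X,Y=2)

I(X;Z) = I(X;f(Y)) = 0.0412 nats

Verification: 0.0520 ≥ 0.0412 ✓

Information cannot be created by processing; the function f can only lose information about X.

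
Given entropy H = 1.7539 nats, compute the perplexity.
5.7771

Perplexity is e^H (or exp(H) for natural log).

H = 1.7539 nats
Perplexity = e^1.7539 = 5.7771

Interpretation: The model's uncertainty is equivalent to choosing uniformly among 5.8 options.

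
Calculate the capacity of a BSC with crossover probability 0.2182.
0.2431 bits

For a binary symmetric channel (BSC) with error probability p:
Capacity C = 1 - H(p) bits per symbol

where H(p) = -p log₂(p) - (1-p) log₂(1-p) is the binary entropy function.

H(0.2182) = 0.7569 bits
C = 1 - 0.7569 = 0.2431 bits per symbol

This means we can reliably transmit up to 0.2431 bits of information per channel use.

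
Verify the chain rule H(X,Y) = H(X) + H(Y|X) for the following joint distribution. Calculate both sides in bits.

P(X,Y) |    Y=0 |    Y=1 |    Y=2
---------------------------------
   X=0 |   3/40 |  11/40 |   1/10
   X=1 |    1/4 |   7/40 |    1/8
H(X,Y) = 2.4397, H(X) = 0.9928, H(Y|X) = 1.4469 (all in bits)

Chain rule: H(X,Y) = H(X) + H(Y|X)

Left side — joint entropy directly:
H(X,Y) = -Σ p(x,y) log p(x,y) = 2.4397 bits

Right side — compute H(Y|X) from the conditional distributions:
P(X) = (9/20, 11/20), so H(X) = 0.9928 bits
H(Y|X) = Σ_x P(X=x) · H(Y|X=x):
  P(Y|X=0) = (1/6, 11/18, 2/9), H(Y|X=0) = 1.3472, weight P(X=0) = 9/20
  P(Y|X=1) = (5/11, 7/22, 5/22), H(Y|X=1) = 1.5285, weight P(X=1) = 11/20
H(Y|X) = 1.4469 bits

H(X) + H(Y|X) = 0.9928 + 1.4469 = 2.4397 bits

Both sides equal 2.4397 bits. ✓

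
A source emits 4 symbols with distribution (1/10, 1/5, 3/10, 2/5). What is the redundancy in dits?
0.0462 dits

Redundancy measures how far a source is from maximum entropy:
R = H_max - H(X)

Maximum entropy for 4 symbols: H_max = log_10(4) = 0.6021 dits
Actual entropy: H(X) = 0.5558 dits
Redundancy: R = 0.6021 - 0.5558 = 0.0462 dits

This redundancy represents potential for compression: the source could be compressed by 0.0462 dits per symbol.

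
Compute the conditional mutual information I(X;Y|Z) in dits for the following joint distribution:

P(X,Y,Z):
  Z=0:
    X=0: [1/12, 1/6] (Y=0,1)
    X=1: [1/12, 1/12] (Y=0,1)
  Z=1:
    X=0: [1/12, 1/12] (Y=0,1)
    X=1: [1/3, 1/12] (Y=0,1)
0.0133 dits

Conditional mutual information: I(X;Y|Z) = H(X|Z) + H(Y|Z) - H(X,Y|Z)

H(Z) = 0.2950
H(X,Z) = 0.5683 → H(X|Z) = 0.2734
H(Y,Z) = 0.5683 → H(Y|Z) = 0.2734
H(X,Y,Z) = 0.8283 → H(X,Y|Z) = 0.5334

I(X;Y|Z) = 0.2734 + 0.2734 - 0.5334 = 0.0133 dits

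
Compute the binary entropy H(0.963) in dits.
0.0687 dits

The binary entropy function is:
H(p) = -p log(p) - (1-p) log(1-p)

H(0.963) = -0.963 × log_10(0.963) - 0.037 × log_10(0.037)
H(0.963) = 0.0687 dits

Note: Binary entropy is maximized at p=0.5 (H=1 bit) and minimized at p=0 or p=1 (H=0).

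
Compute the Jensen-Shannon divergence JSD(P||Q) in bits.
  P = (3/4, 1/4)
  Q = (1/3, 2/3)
0.1302 bits

Jensen-Shannon divergence is:
JSD(P||Q) = 0.5 × D_KL(P||M) + 0.5 × D_KL(Q||M)
where M = 0.5 × (P + Q) is the mixture distribution.

M = 0.5 × (3/4, 1/4) + 0.5 × (1/3, 2/3) = (13/24, 11/24)

D_KL(P||M) = 0.1335 bits
D_KL(Q||M) = 0.1269 bits

JSD(P||Q) = 0.5 × 0.1335 + 0.5 × 0.1269 = 0.1302 bits

Unlike KL divergence, JSD is symmetric and bounded: 0 ≤ JSD ≤ log(2).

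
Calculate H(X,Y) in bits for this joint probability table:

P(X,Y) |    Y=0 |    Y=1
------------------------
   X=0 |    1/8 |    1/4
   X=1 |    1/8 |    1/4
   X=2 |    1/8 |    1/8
2.5000 bits

Joint entropy is H(X,Y) = -Σ_{x,y} p(x,y) log p(x,y).

Summing over all non-zero entries:
H(X,Y) = -[1/8·log_2(1/8) + 1/4·log_2(1/4) + 1/8·log_2(1/8) + 1/4·log_2(1/4) + 1/8·log_2(1/8) + 1/8·log_2(1/8)]
H(X,Y) = 2.5000 bits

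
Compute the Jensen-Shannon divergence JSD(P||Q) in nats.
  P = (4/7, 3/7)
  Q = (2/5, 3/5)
0.0148 nats

Jensen-Shannon divergence is:
JSD(P||Q) = 0.5 × D_KL(P||M) + 0.5 × D_KL(Q||M)
where M = 0.5 × (P + Q) is the mixture distribution.

M = 0.5 × (4/7, 3/7) + 0.5 × (2/5, 3/5) = (17/35, 18/35)

D_KL(P||M) = 0.0147 nats
D_KL(Q||M) = 0.0148 nats

JSD(P||Q) = 0.5 × 0.0147 + 0.5 × 0.0148 = 0.0148 nats

Unlike KL divergence, JSD is symmetric and bounded: 0 ≤ JSD ≤ log(2).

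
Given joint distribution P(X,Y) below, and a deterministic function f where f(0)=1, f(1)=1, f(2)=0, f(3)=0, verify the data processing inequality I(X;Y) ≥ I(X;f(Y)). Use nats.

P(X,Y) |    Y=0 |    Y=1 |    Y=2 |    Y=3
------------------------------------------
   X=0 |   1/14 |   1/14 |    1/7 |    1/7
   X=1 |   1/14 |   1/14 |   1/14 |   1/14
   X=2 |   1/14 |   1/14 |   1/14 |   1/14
I(X;Y) = 0.0140, I(X;f(Y)) = 0.0140, inequality holds: 0.0140 ≥ 0.0140

Data Processing Inequality: For any Markov chain X → Y → Z, we have I(X;Y) ≥ I(X;Z).

Here Z = f(Y) is a deterministic function of Y, forming X → Y → Z.

Original I(X;Y) = 0.0140 nats

After applying f:
P(X,Z) where Z=f(Y):
- P(X,Z=0) = P(X,Y=2) + P(X,Y=3)
- P(X,Z=1) = P(X,Y=0) + P(X,Y=1)

I(X;Z) = I(X;f(Y)) = 0.0140 nats

Verification: 0.0140 ≥ 0.0140 ✓

Information cannot be created by processing; the function f can only lose information about X.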